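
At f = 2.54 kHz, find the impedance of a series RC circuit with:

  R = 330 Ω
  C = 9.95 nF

Step 1 — Angular frequency: ω = 2π·f = 2π·2540 = 1.596e+04 rad/s.
Step 2 — Component impedances:
  R: Z = R = 330 Ω
  C: Z = 1/(jωC) = -j/(ω·C) = 0 - j6297 Ω
Step 3 — Series combination: Z_total = R + C = 330 - j6297 Ω = 6306∠-87.0° Ω.

Z = 330 - j6297 Ω = 6306∠-87.0° Ω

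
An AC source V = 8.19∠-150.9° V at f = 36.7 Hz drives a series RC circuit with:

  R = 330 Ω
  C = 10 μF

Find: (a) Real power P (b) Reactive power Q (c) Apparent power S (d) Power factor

Step 1 — Angular frequency: ω = 2π·f = 2π·36.7 = 230.6 rad/s.
Step 2 — Component impedances:
  R: Z = R = 330 Ω
  C: Z = 1/(jωC) = -j/(ω·C) = 0 - j433.7 Ω
Step 3 — Series combination: Z_total = R + C = 330 - j433.7 Ω = 544.9∠-52.7° Ω.
Step 4 — Source phasor: V = 8.19∠-150.9° V = -7.156 - j3.983 V.
Step 5 — Current: I = V / Z = -0.002136 - j0.01488 A = 0.01503∠-98.2° A.
Step 6 — Complex power: S = V·I* = 0.07454 - j0.09795 VA.
Step 7 — Real power: P = Re(S) = 0.07454 W.
Step 8 — Reactive power: Q = Im(S) = -0.09795 VAR.
Step 9 — Apparent power: |S| = 0.1231 VA.
Step 10 — Power factor: PF = P/|S| = 0.6056 (leading).

(a) P = 0.07454 W  (b) Q = -0.09795 VAR  (c) S = 0.1231 VA  (d) PF = 0.6056 (leading)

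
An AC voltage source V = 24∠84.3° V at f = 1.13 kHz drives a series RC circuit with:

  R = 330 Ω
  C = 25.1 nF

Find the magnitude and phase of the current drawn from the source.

Step 1 — Angular frequency: ω = 2π·f = 2π·1130 = 7100 rad/s.
Step 2 — Component impedances:
  R: Z = R = 330 Ω
  C: Z = 1/(jωC) = -j/(ω·C) = 0 - j5611 Ω
Step 3 — Series combination: Z_total = R + C = 330 - j5611 Ω = 5621∠-86.6° Ω.
Step 4 — Source phasor: V = 24∠84.3° V = 2.384 + j23.88 V.
Step 5 — Ohm's law: I = V / Z_total = (2.384 + j23.88) / (330 - j5611) = -0.004216 + j0.0006728 A.
Step 6 — Convert to polar: |I| = 0.00427 A, ∠I = 170.9°.

I = 0.00427∠170.9° A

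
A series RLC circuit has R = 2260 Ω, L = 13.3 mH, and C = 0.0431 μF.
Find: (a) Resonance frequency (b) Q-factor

Step 1 — Resonance condition Im(Z)=0 gives ω₀ = 1/√(LC).
Step 2 — ω₀ = 1/√(0.0133·4.31e-08) = 4.177e+04 rad/s.
Step 3 — f₀ = ω₀/(2π) = 6647 Hz.
Step 4 — Series Q: Q = ω₀L/R = 4.177e+04·0.0133/2260 = 0.2458.

(a) f₀ = 6647 Hz  (b) Q = 0.2458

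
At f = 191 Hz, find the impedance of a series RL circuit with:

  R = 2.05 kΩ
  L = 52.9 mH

Step 1 — Angular frequency: ω = 2π·f = 2π·191 = 1200 rad/s.
Step 2 — Component impedances:
  R: Z = R = 2050 Ω
  L: Z = jωL = j·1200·0.0529 = 0 + j63.48 Ω
Step 3 — Series combination: Z_total = R + L = 2050 + j63.48 Ω = 2051∠1.8° Ω.

Z = 2050 + j63.48 Ω = 2051∠1.8° Ω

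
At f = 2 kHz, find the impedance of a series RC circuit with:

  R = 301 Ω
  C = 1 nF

Step 1 — Angular frequency: ω = 2π·f = 2π·2000 = 1.257e+04 rad/s.
Step 2 — Component impedances:
  R: Z = R = 301 Ω
  C: Z = 1/(jωC) = -j/(ω·C) = 0 - j7.958e+04 Ω
Step 3 — Series combination: Z_total = R + C = 301 - j7.958e+04 Ω = 7.958e+04∠-89.8° Ω.

Z = 301 - j7.958e+04 Ω = 7.958e+04∠-89.8° Ω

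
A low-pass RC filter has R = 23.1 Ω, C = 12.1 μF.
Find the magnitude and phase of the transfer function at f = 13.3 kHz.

Step 1 — Angular frequency: ω = 2π·1.33e+04 = 8.357e+04 rad/s.
Step 2 — Transfer function: H(jω) = 1/(1 + jωRC).
Step 3 — Denominator: 1 + jωRC = 1 + j·8.357e+04·23.1·1.21e-05 = 1 + j23.36.
Step 4 — H = 0.00183 - j0.04273.
Step 5 — Magnitude: |H| = 0.04277 (-27.4 dB); phase: φ = -87.5°.

|H| = 0.04277 (-27.4 dB), φ = -87.5°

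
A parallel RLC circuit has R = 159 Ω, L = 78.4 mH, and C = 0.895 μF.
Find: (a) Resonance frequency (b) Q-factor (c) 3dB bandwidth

Step 1 — Resonance: ω₀ = 1/√(LC) = 1/√(0.0784·8.95e-07) = 3775 rad/s.
Step 2 — f₀ = ω₀/(2π) = 600.8 Hz.
Step 3 — Parallel Q: Q = R/(ω₀L) = 159/(3775·0.0784) = 0.5372.
Step 4 — Bandwidth: Δω = ω₀/Q = 7027 rad/s; BW = Δω/(2π) = 1118 Hz.

(a) f₀ = 600.8 Hz  (b) Q = 0.5372  (c) BW = 1118 Hz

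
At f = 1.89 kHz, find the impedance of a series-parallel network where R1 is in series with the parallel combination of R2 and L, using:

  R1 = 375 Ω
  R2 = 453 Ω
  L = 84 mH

Step 1 — Angular frequency: ω = 2π·f = 2π·1890 = 1.188e+04 rad/s.
Step 2 — Component impedances:
  R1: Z = R = 375 Ω
  R2: Z = R = 453 Ω
  L: Z = jωL = j·1.188e+04·0.084 = 0 + j997.5 Ω
Step 3 — Parallel branch: R2 || L = 1/(1/R2 + 1/L) = 375.5 + j170.5 Ω.
Step 4 — Series with R1: Z_total = R1 + (R2 || L) = 750.5 + j170.5 Ω = 769.7∠12.8° Ω.

Z = 750.5 + j170.5 Ω = 769.7∠12.8° Ω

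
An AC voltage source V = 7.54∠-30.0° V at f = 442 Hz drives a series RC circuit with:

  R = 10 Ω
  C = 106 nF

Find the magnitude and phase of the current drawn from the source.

Step 1 — Angular frequency: ω = 2π·f = 2π·442 = 2777 rad/s.
Step 2 — Component impedances:
  R: Z = R = 10 Ω
  C: Z = 1/(jωC) = -j/(ω·C) = 0 - j3397 Ω
Step 3 — Series combination: Z_total = R + C = 10 - j3397 Ω = 3397∠-89.8° Ω.
Step 4 — Source phasor: V = 7.54∠-30.0° V = 6.53 - j3.77 V.
Step 5 — Ohm's law: I = V / Z_total = (6.53 - j3.77) / (10 - j3397) = 0.001115 + j0.001919 A.
Step 6 — Convert to polar: |I| = 0.00222 A, ∠I = 59.8°.

I = 0.00222∠59.8° A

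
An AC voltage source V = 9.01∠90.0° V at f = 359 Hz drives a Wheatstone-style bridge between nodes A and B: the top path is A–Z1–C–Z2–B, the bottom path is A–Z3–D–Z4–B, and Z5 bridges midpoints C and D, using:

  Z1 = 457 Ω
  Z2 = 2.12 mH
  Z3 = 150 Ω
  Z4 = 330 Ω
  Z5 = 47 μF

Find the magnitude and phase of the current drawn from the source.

Step 1 — Angular frequency: ω = 2π·f = 2π·359 = 2256 rad/s.
Step 2 — Component impedances:
  Z1: Z = R = 457 Ω
  Z2: Z = jωL = j·2256·0.00212 = 0 + j4.782 Ω
  Z3: Z = R = 150 Ω
  Z4: Z = R = 330 Ω
  Z5: Z = 1/(jωC) = -j/(ω·C) = 0 - j9.433 Ω
Step 3 — Bridge requires nodal analysis (the Z5 bridge couples midpoints C and D, so the two paths cannot be reduced to a simple series/parallel combination). Setting node B to ground and injecting 1 A at node A, the 3-node admittance system at A, C, D solves to V_A = Z_AB = 113 - j0.5616 Ω = 113∠-0.3° Ω.
Step 4 — Source phasor: V = 9.01∠90.0° V = 0 + j9.01 V.
Step 5 — Ohm's law: I = V / Z_total = (0 + j9.01) / (113 - j0.5616) = -0.000396 + j0.07971 A.
Step 6 — Convert to polar: |I| = 0.07971 A, ∠I = 90.3°.

I = 0.07971∠90.3° A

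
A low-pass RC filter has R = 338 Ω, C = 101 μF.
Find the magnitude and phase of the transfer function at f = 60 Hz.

Step 1 — Angular frequency: ω = 2π·60 = 377 rad/s.
Step 2 — Transfer function: H(jω) = 1/(1 + jωRC).
Step 3 — Denominator: 1 + jωRC = 1 + j·377·338·0.000101 = 1 + j12.87.
Step 4 — H = 0.006001 - j0.07724.
Step 5 — Magnitude: |H| = 0.07747 (-22.2 dB); phase: φ = -85.6°.

|H| = 0.07747 (-22.2 dB), φ = -85.6°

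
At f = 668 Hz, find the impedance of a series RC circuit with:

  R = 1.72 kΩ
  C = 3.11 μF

Step 1 — Angular frequency: ω = 2π·f = 2π·668 = 4197 rad/s.
Step 2 — Component impedances:
  R: Z = R = 1720 Ω
  C: Z = 1/(jωC) = -j/(ω·C) = 0 - j76.61 Ω
Step 3 — Series combination: Z_total = R + C = 1720 - j76.61 Ω = 1722∠-2.6° Ω.

Z = 1720 - j76.61 Ω = 1722∠-2.6° Ω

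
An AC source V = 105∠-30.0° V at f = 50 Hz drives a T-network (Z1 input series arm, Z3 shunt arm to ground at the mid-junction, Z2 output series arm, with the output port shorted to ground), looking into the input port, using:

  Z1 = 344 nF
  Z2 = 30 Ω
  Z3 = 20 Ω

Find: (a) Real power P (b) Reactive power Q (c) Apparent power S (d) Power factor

Step 1 — Angular frequency: ω = 2π·f = 2π·50 = 314.2 rad/s.
Step 2 — Component impedances:
  Z1: Z = 1/(jωC) = -j/(ω·C) = 0 - j9253 Ω
  Z2: Z = R = 30 Ω
  Z3: Z = R = 20 Ω
Step 3 — With the output port shorted to ground, the output series arm Z2 runs from the junction to ground; the shunt arm Z3 also runs from the junction to ground. They appear in parallel: Z3 || Z2 = 12 Ω.
Step 4 — Series with input arm Z1: Z_in = Z1 + (Z3 || Z2) = 12 - j9253 Ω = 9253∠-89.9° Ω.
Step 5 — Source phasor: V = 105∠-30.0° V = 90.93 - j52.5 V.
Step 6 — Current: I = V / Z = 0.005686 + j0.00982 A = 0.01135∠59.9° A.
Step 7 — Complex power: S = V·I* = 0.001545 - j1.191 VA.
Step 8 — Real power: P = Re(S) = 0.001545 W.
Step 9 — Reactive power: Q = Im(S) = -1.191 VAR.
Step 10 — Apparent power: |S| = 1.191 VA.
Step 11 — Power factor: PF = P/|S| = 0.001297 (leading).

(a) P = 0.001545 W  (b) Q = -1.191 VAR  (c) S = 1.191 VA  (d) PF = 0.001297 (leading)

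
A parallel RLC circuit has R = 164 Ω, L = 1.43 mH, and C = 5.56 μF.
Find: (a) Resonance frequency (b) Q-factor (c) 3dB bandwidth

Step 1 — Resonance: ω₀ = 1/√(LC) = 1/√(0.00143·5.56e-06) = 1.121e+04 rad/s.
Step 2 — f₀ = ω₀/(2π) = 1785 Hz.
Step 3 — Parallel Q: Q = R/(ω₀L) = 164/(1.121e+04·0.00143) = 10.23.
Step 4 — Bandwidth: Δω = ω₀/Q = 1097 rad/s; BW = Δω/(2π) = 174.5 Hz.

(a) f₀ = 1785 Hz  (b) Q = 10.23  (c) BW = 174.5 Hz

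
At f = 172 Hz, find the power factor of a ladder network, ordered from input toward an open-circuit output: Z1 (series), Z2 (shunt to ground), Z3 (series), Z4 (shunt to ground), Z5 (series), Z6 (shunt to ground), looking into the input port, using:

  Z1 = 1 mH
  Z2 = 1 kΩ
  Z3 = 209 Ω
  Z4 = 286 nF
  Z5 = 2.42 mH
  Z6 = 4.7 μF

Step 1 — Angular frequency: ω = 2π·f = 2π·172 = 1081 rad/s.
Step 2 — Component impedances:
  Z1: Z = jωL = j·1081·0.001 = 0 + j1.081 Ω
  Z2: Z = R = 1000 Ω
  Z3: Z = R = 209 Ω
  Z4: Z = 1/(jωC) = -j/(ω·C) = 0 - j3235 Ω
  Z5: Z = jωL = j·1081·0.00242 = 0 + j2.615 Ω
  Z6: Z = 1/(jωC) = -j/(ω·C) = 0 - j196.9 Ω
Step 3 — Ladder network (open output): work backward from the far end, alternating series and parallel combinations. Z_in = 191.4 - j121.5 Ω = 226.7∠-32.4° Ω.
Step 4 — Power factor: PF = cos(φ) = Re(Z)/|Z| = 191.45/226.74 = 0.8444.
Step 5 — Type: Im(Z) = -121.5 ⇒ leading (phase φ = -32.4°).

PF = 0.8444 (leading, φ = -32.4°)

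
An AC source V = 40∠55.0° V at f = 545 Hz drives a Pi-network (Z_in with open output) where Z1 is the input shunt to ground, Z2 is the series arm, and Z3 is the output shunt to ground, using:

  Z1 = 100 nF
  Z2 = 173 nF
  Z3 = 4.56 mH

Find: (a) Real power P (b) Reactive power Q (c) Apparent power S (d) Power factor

Step 1 — Angular frequency: ω = 2π·f = 2π·545 = 3424 rad/s.
Step 2 — Component impedances:
  Z1: Z = 1/(jωC) = -j/(ω·C) = 0 - j2920 Ω
  Z2: Z = 1/(jωC) = -j/(ω·C) = 0 - j1688 Ω
  Z3: Z = jωL = j·3424·0.00456 = 0 + j15.61 Ω
Step 3 — With open output, the series arm Z2 and the output shunt Z3 appear in series to ground: Z2 + Z3 = 0 - j1672 Ω.
Step 4 — Parallel with input shunt Z1: Z_in = Z1 || (Z2 + Z3) = 0 - j1063 Ω = 1063∠-90.0° Ω.
Step 5 — Source phasor: V = 40∠55.0° V = 22.94 + j32.77 V.
Step 6 — Current: I = V / Z = -0.03081 + j0.02158 A = 0.03761∠145.0° A.
Step 7 — Complex power: S = V·I* = 0 - j1.505 VA.
Step 8 — Real power: P = Re(S) = 0 W.
Step 9 — Reactive power: Q = Im(S) = -1.505 VAR.
Step 10 — Apparent power: |S| = 1.505 VA.
Step 11 — Power factor: PF = P/|S| = 0 (leading).

(a) P = 0 W  (b) Q = -1.505 VAR  (c) S = 1.505 VA  (d) PF = 0 (leading)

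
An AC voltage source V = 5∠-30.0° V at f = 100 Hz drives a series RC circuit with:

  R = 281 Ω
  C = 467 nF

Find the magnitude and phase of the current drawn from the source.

Step 1 — Angular frequency: ω = 2π·f = 2π·100 = 628.3 rad/s.
Step 2 — Component impedances:
  R: Z = R = 281 Ω
  C: Z = 1/(jωC) = -j/(ω·C) = 0 - j3408 Ω
Step 3 — Series combination: Z_total = R + C = 281 - j3408 Ω = 3420∠-85.3° Ω.
Step 4 — Source phasor: V = 5∠-30.0° V = 4.33 - j2.5 V.
Step 5 — Ohm's law: I = V / Z_total = (4.33 - j2.5) / (281 - j3408) = 0.0008327 + j0.001202 A.
Step 6 — Convert to polar: |I| = 0.001462 A, ∠I = 55.3°.

I = 0.001462∠55.3° A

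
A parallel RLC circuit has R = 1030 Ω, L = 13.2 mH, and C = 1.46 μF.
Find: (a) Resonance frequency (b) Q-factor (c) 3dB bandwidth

Step 1 — Resonance: ω₀ = 1/√(LC) = 1/√(0.0132·1.46e-06) = 7203 rad/s.
Step 2 — f₀ = ω₀/(2π) = 1146 Hz.
Step 3 — Parallel Q: Q = R/(ω₀L) = 1030/(7203·0.0132) = 10.83.
Step 4 — Bandwidth: Δω = ω₀/Q = 665 rad/s; BW = Δω/(2π) = 105.8 Hz.

(a) f₀ = 1146 Hz  (b) Q = 10.83  (c) BW = 105.8 Hz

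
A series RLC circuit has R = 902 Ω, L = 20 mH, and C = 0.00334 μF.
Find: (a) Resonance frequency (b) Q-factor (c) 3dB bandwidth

Step 1 — Resonance condition Im(Z)=0 gives ω₀ = 1/√(LC).
Step 2 — ω₀ = 1/√(0.02·3.34e-09) = 1.224e+05 rad/s.
Step 3 — f₀ = ω₀/(2π) = 1.947e+04 Hz.
Step 4 — Series Q: Q = ω₀L/R = 1.224e+05·0.02/902 = 2.713.
Step 5 — 3dB bandwidth: Δω = ω₀/Q = 4.51e+04 rad/s; BW = Δω/(2π) = 7178 Hz.

(a) f₀ = 1.947e+04 Hz  (b) Q = 2.713  (c) BW = 7178 Hz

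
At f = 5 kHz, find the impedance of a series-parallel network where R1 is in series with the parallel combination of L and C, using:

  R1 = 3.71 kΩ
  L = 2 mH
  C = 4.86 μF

Step 1 — Angular frequency: ω = 2π·f = 2π·5000 = 3.142e+04 rad/s.
Step 2 — Component impedances:
  R1: Z = R = 3710 Ω
  L: Z = jωL = j·3.142e+04·0.002 = 0 + j62.83 Ω
  C: Z = 1/(jωC) = -j/(ω·C) = 0 - j6.55 Ω
Step 3 — Parallel branch: L || C = 1/(1/L + 1/C) = 0 - j7.312 Ω.
Step 4 — Series with R1: Z_total = R1 + (L || C) = 3710 - j7.312 Ω = 3710∠-0.1° Ω.

Z = 3710 - j7.312 Ω = 3710∠-0.1° Ω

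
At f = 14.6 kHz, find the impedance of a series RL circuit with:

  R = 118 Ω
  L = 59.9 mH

Step 1 — Angular frequency: ω = 2π·f = 2π·1.46e+04 = 9.173e+04 rad/s.
Step 2 — Component impedances:
  R: Z = R = 118 Ω
  L: Z = jωL = j·9.173e+04·0.0599 = 0 + j5495 Ω
Step 3 — Series combination: Z_total = R + L = 118 + j5495 Ω = 5496∠88.8° Ω.

Z = 118 + j5495 Ω = 5496∠88.8° Ω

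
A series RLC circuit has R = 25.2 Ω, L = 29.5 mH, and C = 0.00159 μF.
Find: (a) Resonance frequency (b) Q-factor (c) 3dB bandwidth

Step 1 — Resonance: ω₀ = 1/√(LC) = 1/√(0.0295·1.59e-09) = 1.46e+05 rad/s.
Step 2 — f₀ = ω₀/(2π) = 2.324e+04 Hz.
Step 3 — Series Q: Q = ω₀L/R = 1.46e+05·0.0295/25.2 = 170.9.
Step 4 — Bandwidth: Δω = ω₀/Q = 854.2 rad/s; BW = Δω/(2π) = 136 Hz.

(a) f₀ = 2.324e+04 Hz  (b) Q = 170.9  (c) BW = 136 Hz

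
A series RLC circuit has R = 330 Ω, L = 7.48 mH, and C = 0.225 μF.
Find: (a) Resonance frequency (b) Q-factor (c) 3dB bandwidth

Step 1 — Resonance condition Im(Z)=0 gives ω₀ = 1/√(LC).
Step 2 — ω₀ = 1/√(0.00748·2.25e-07) = 2.438e+04 rad/s.
Step 3 — f₀ = ω₀/(2π) = 3880 Hz.
Step 4 — Series Q: Q = ω₀L/R = 2.438e+04·0.00748/330 = 0.5525.
Step 5 — 3dB bandwidth: Δω = ω₀/Q = 4.412e+04 rad/s; BW = Δω/(2π) = 7022 Hz.

(a) f₀ = 3880 Hz  (b) Q = 0.5525  (c) BW = 7022 Hz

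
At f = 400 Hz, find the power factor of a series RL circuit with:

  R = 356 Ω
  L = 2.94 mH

Step 1 — Angular frequency: ω = 2π·f = 2π·400 = 2513 rad/s.
Step 2 — Component impedances:
  R: Z = R = 356 Ω
  L: Z = jωL = j·2513·0.00294 = 0 + j7.389 Ω
Step 3 — Series combination: Z_total = R + L = 356 + j7.389 Ω = 356.1∠1.2° Ω.
Step 4 — Power factor: PF = cos(φ) = Re(Z)/|Z| = 356/356.08 = 0.9998.
Step 5 — Type: Im(Z) = 7.389 ⇒ lagging (phase φ = 1.2°).

PF = 0.9998 (lagging, φ = 1.2°)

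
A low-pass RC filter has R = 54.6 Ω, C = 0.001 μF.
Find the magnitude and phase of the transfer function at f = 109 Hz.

Step 1 — Angular frequency: ω = 2π·109 = 684.9 rad/s.
Step 2 — Transfer function: H(jω) = 1/(1 + jωRC).
Step 3 — Denominator: 1 + jωRC = 1 + j·684.9·54.6·1e-09 = 1 + j3.739e-05.
Step 4 — H = 1 - j3.739e-05.
Step 5 — Magnitude: |H| = 1 (-0.0 dB); phase: φ = -0.0°.

|H| = 1 (-0.0 dB), φ = -0.0°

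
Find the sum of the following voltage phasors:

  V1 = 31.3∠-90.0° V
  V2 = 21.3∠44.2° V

Step 1 — Convert each phasor to rectangular form:
  V1 = 31.3·(cos(-90.0°) + j·sin(-90.0°)) = 0 - j31.3 V
  V2 = 21.3·(cos(44.2°) + j·sin(44.2°)) = 15.27 + j14.85 V
Step 2 — Sum components: V_total = 15.27 - j16.45 V.
Step 3 — Convert to polar: |V_total| = 22.45 V, ∠V_total = -47.1°.

V_total = 22.45∠-47.1° V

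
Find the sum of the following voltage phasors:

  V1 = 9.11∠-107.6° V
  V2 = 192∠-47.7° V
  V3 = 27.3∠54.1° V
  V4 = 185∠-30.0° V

Step 1 — Convert each phasor to rectangular form:
  V1 = 9.11·(cos(-107.6°) + j·sin(-107.6°)) = -2.755 - j8.684 V
  V2 = 192·(cos(-47.7°) + j·sin(-47.7°)) = 129.2 - j142 V
  V3 = 27.3·(cos(54.1°) + j·sin(54.1°)) = 16.01 + j22.11 V
  V4 = 185·(cos(-30.0°) + j·sin(-30.0°)) = 160.2 - j92.5 V
Step 2 — Sum components: V_total = 302.7 - j221.1 V.
Step 3 — Convert to polar: |V_total| = 374.8 V, ∠V_total = -36.1°.

V_total = 374.8∠-36.1° V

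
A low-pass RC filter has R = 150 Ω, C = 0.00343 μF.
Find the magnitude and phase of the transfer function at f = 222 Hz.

Step 1 — Angular frequency: ω = 2π·222 = 1395 rad/s.
Step 2 — Transfer function: H(jω) = 1/(1 + jωRC).
Step 3 — Denominator: 1 + jωRC = 1 + j·1395·150·3.43e-09 = 1 + j0.0007177.
Step 4 — H = 1 - j0.0007177.
Step 5 — Magnitude: |H| = 1 (-0.0 dB); phase: φ = -0.0°.

|H| = 1 (-0.0 dB), φ = -0.0°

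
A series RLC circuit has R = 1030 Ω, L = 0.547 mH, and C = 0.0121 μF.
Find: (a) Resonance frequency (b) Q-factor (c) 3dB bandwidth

Step 1 — Resonance: ω₀ = 1/√(LC) = 1/√(0.000547·1.21e-08) = 3.887e+05 rad/s.
Step 2 — f₀ = ω₀/(2π) = 6.186e+04 Hz.
Step 3 — Series Q: Q = ω₀L/R = 3.887e+05·0.000547/1030 = 0.2064.
Step 4 — Bandwidth: Δω = ω₀/Q = 1.883e+06 rad/s; BW = Δω/(2π) = 2.997e+05 Hz.

(a) f₀ = 6.186e+04 Hz  (b) Q = 0.2064  (c) BW = 2.997e+05 Hz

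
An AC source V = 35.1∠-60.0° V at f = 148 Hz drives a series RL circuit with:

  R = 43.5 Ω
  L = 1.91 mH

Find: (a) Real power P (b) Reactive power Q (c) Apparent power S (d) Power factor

Step 1 — Angular frequency: ω = 2π·f = 2π·148 = 929.9 rad/s.
Step 2 — Component impedances:
  R: Z = R = 43.5 Ω
  L: Z = jωL = j·929.9·0.00191 = 0 + j1.776 Ω
Step 3 — Series combination: Z_total = R + L = 43.5 + j1.776 Ω = 43.54∠2.3° Ω.
Step 4 — Source phasor: V = 35.1∠-60.0° V = 17.55 - j30.4 V.
Step 5 — Current: I = V / Z = 0.3743 - j0.7141 A = 0.8062∠-62.3° A.
Step 6 — Complex power: S = V·I* = 28.27 + j1.154 VA.
Step 7 — Real power: P = Re(S) = 28.27 W.
Step 8 — Reactive power: Q = Im(S) = 1.154 VAR.
Step 9 — Apparent power: |S| = 28.3 VA.
Step 10 — Power factor: PF = P/|S| = 0.9992 (lagging).

(a) P = 28.27 W  (b) Q = 1.154 VAR  (c) S = 28.3 VA  (d) PF = 0.9992 (lagging)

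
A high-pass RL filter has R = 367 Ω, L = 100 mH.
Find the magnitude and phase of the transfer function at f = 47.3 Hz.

Step 1 — Angular frequency: ω = 2π·47.3 = 297.2 rad/s.
Step 2 — Transfer function: H(jω) = jωL/(R + jωL).
Step 3 — Numerator jωL = j·29.72; denominator R + jωL = 367 + j29.72.
Step 4 — H = 0.006515 + j0.08045.
Step 5 — Magnitude: |H| = 0.08072 (-21.9 dB); phase: φ = 85.4°.

|H| = 0.08072 (-21.9 dB), φ = 85.4°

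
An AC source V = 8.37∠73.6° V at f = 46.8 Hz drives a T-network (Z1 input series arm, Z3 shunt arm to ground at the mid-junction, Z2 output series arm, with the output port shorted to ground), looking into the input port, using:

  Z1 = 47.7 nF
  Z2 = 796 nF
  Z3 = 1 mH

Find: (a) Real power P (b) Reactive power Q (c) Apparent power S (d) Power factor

Step 1 — Angular frequency: ω = 2π·f = 2π·46.8 = 294.1 rad/s.
Step 2 — Component impedances:
  Z1: Z = 1/(jωC) = -j/(ω·C) = 0 - j7.129e+04 Ω
  Z2: Z = 1/(jωC) = -j/(ω·C) = 0 - j4272 Ω
  Z3: Z = jωL = j·294.1·0.001 = 0 + j0.2941 Ω
Step 3 — With the output port shorted to ground, the output series arm Z2 runs from the junction to ground; the shunt arm Z3 also runs from the junction to ground. They appear in parallel: Z3 || Z2 = 0 + j0.2941 Ω.
Step 4 — Series with input arm Z1: Z_in = Z1 + (Z3 || Z2) = 0 - j7.129e+04 Ω = 7.129e+04∠-90.0° Ω.
Step 5 — Source phasor: V = 8.37∠73.6° V = 2.363 + j8.029 V.
Step 6 — Current: I = V / Z = -0.0001126 + j3.315e-05 A = 0.0001174∠163.6° A.
Step 7 — Complex power: S = V·I* = 0 - j0.0009826 VA.
Step 8 — Real power: P = Re(S) = 0 W.
Step 9 — Reactive power: Q = Im(S) = -0.0009826 VAR.
Step 10 — Apparent power: |S| = 0.0009826 VA.
Step 11 — Power factor: PF = P/|S| = 0 (leading).

(a) P = 0 W  (b) Q = -0.0009826 VAR  (c) S = 0.0009826 VA  (d) PF = 0 (leading)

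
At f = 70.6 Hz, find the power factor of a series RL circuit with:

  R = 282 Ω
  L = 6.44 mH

Step 1 — Angular frequency: ω = 2π·f = 2π·70.6 = 443.6 rad/s.
Step 2 — Component impedances:
  R: Z = R = 282 Ω
  L: Z = jωL = j·443.6·0.00644 = 0 + j2.857 Ω
Step 3 — Series combination: Z_total = R + L = 282 + j2.857 Ω = 282∠0.6° Ω.
Step 4 — Power factor: PF = cos(φ) = Re(Z)/|Z| = 282/282.0145 = 0.9999.
Step 5 — Type: Im(Z) = 2.857 ⇒ lagging (phase φ = 0.6°).

PF = 0.9999 (lagging, φ = 0.6°)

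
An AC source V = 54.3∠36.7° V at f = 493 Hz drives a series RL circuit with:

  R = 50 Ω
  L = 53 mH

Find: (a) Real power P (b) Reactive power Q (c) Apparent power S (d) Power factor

Step 1 — Angular frequency: ω = 2π·f = 2π·493 = 3098 rad/s.
Step 2 — Component impedances:
  R: Z = R = 50 Ω
  L: Z = jωL = j·3098·0.053 = 0 + j164.2 Ω
Step 3 — Series combination: Z_total = R + L = 50 + j164.2 Ω = 171.6∠73.1° Ω.
Step 4 — Source phasor: V = 54.3∠36.7° V = 43.54 + j32.45 V.
Step 5 — Current: I = V / Z = 0.2548 - j0.1876 A = 0.3164∠-36.4° A.
Step 6 — Complex power: S = V·I* = 5.005 + j16.44 VA.
Step 7 — Real power: P = Re(S) = 5.005 W.
Step 8 — Reactive power: Q = Im(S) = 16.44 VAR.
Step 9 — Apparent power: |S| = 17.18 VA.
Step 10 — Power factor: PF = P/|S| = 0.2913 (lagging).

(a) P = 5.005 W  (b) Q = 16.44 VAR  (c) S = 17.18 VA  (d) PF = 0.2913 (lagging)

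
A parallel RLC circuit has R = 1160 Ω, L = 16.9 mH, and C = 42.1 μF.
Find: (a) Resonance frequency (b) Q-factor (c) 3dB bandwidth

Step 1 — Resonance: ω₀ = 1/√(LC) = 1/√(0.0169·4.21e-05) = 1186 rad/s.
Step 2 — f₀ = ω₀/(2π) = 188.7 Hz.
Step 3 — Parallel Q: Q = R/(ω₀L) = 1160/(1186·0.0169) = 57.9.
Step 4 — Bandwidth: Δω = ω₀/Q = 20.48 rad/s; BW = Δω/(2π) = 3.259 Hz.

(a) f₀ = 188.7 Hz  (b) Q = 57.9  (c) BW = 3.259 Hz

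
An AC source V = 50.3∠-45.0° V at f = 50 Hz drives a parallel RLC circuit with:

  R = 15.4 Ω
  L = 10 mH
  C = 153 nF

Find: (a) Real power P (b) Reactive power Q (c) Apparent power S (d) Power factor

Step 1 — Angular frequency: ω = 2π·f = 2π·50 = 314.2 rad/s.
Step 2 — Component impedances:
  R: Z = R = 15.4 Ω
  L: Z = jωL = j·314.2·0.01 = 0 + j3.142 Ω
  C: Z = 1/(jωC) = -j/(ω·C) = 0 - j2.08e+04 Ω
Step 3 — Parallel combination: 1/Z_total = 1/R + 1/L + 1/C; Z_total = 0.6155 + j3.016 Ω = 3.079∠78.5° Ω.
Step 4 — Source phasor: V = 50.3∠-45.0° V = 35.57 - j35.57 V.
Step 5 — Current: I = V / Z = -9.01 - j13.63 A = 16.34∠-123.5° A.
Step 6 — Complex power: S = V·I* = 164.3 + j805.2 VA.
Step 7 — Real power: P = Re(S) = 164.3 W.
Step 8 — Reactive power: Q = Im(S) = 805.2 VAR.
Step 9 — Apparent power: |S| = 821.8 VA.
Step 10 — Power factor: PF = P/|S| = 0.1999 (lagging).

(a) P = 164.3 W  (b) Q = 805.2 VAR  (c) S = 821.8 VA  (d) PF = 0.1999 (lagging)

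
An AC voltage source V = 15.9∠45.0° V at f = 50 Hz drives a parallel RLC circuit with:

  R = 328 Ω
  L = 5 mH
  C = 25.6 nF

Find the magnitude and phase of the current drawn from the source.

Step 1 — Angular frequency: ω = 2π·f = 2π·50 = 314.2 rad/s.
Step 2 — Component impedances:
  R: Z = R = 328 Ω
  L: Z = jωL = j·314.2·0.005 = 0 + j1.571 Ω
  C: Z = 1/(jωC) = -j/(ω·C) = 0 - j1.243e+05 Ω
Step 3 — Parallel combination: 1/Z_total = 1/R + 1/L + 1/C; Z_total = 0.007523 + j1.571 Ω = 1.571∠89.7° Ω.
Step 4 — Source phasor: V = 15.9∠45.0° V = 11.24 + j11.24 V.
Step 5 — Ohm's law: I = V / Z_total = (11.24 + j11.24) / (0.007523 + j1.571) = 7.192 - j7.123 A.
Step 6 — Convert to polar: |I| = 10.12 A, ∠I = -44.7°.

I = 10.12∠-44.7° A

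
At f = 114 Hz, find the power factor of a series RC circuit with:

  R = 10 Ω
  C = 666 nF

Step 1 — Angular frequency: ω = 2π·f = 2π·114 = 716.3 rad/s.
Step 2 — Component impedances:
  R: Z = R = 10 Ω
  C: Z = 1/(jωC) = -j/(ω·C) = 0 - j2096 Ω
Step 3 — Series combination: Z_total = R + C = 10 - j2096 Ω = 2096∠-89.7° Ω.
Step 4 — Power factor: PF = cos(φ) = Re(Z)/|Z| = 10/2096.3 = 0.00477.
Step 5 — Type: Im(Z) = -2096 ⇒ leading (phase φ = -89.7°).

PF = 0.00477 (leading, φ = -89.7°)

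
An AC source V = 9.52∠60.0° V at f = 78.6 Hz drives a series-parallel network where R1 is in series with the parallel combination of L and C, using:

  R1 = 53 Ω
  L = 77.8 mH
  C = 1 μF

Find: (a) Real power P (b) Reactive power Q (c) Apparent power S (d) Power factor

Step 1 — Angular frequency: ω = 2π·f = 2π·78.6 = 493.9 rad/s.
Step 2 — Component impedances:
  R1: Z = R = 53 Ω
  L: Z = jωL = j·493.9·0.0778 = 0 + j38.42 Ω
  C: Z = 1/(jωC) = -j/(ω·C) = 0 - j2025 Ω
Step 3 — Parallel branch: L || C = 1/(1/L + 1/C) = 0 + j39.17 Ω.
Step 4 — Series with R1: Z_total = R1 + (L || C) = 53 + j39.17 Ω = 65.9∠36.5° Ω.
Step 5 — Source phasor: V = 9.52∠60.0° V = 4.76 + j8.245 V.
Step 6 — Current: I = V / Z = 0.1324 + j0.05769 A = 0.1445∠23.5° A.
Step 7 — Complex power: S = V·I* = 1.106 + j0.8173 VA.
Step 8 — Real power: P = Re(S) = 1.106 W.
Step 9 — Reactive power: Q = Im(S) = 0.8173 VAR.
Step 10 — Apparent power: |S| = 1.375 VA.
Step 11 — Power factor: PF = P/|S| = 0.8042 (lagging).

(a) P = 1.106 W  (b) Q = 0.8173 VAR  (c) S = 1.375 VA  (d) PF = 0.8042 (lagging)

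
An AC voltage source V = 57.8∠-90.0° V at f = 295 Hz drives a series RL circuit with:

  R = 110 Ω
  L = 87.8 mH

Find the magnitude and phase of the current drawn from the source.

Step 1 — Angular frequency: ω = 2π·f = 2π·295 = 1854 rad/s.
Step 2 — Component impedances:
  R: Z = R = 110 Ω
  L: Z = jωL = j·1854·0.0878 = 0 + j162.7 Ω
Step 3 — Series combination: Z_total = R + L = 110 + j162.7 Ω = 196.4∠55.9° Ω.
Step 4 — Source phasor: V = 57.8∠-90.0° V = 0 - j57.8 V.
Step 5 — Ohm's law: I = V / Z_total = (0 - j57.8) / (110 + j162.7) = -0.2438 - j0.1648 A.
Step 6 — Convert to polar: |I| = 0.2943 A, ∠I = -145.9°.

I = 0.2943∠-145.9° A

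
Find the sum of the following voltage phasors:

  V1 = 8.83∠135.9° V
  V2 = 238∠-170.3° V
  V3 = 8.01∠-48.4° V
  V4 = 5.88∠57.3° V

Step 1 — Convert each phasor to rectangular form:
  V1 = 8.83·(cos(135.9°) + j·sin(135.9°)) = -6.341 + j6.145 V
  V2 = 238·(cos(-170.3°) + j·sin(-170.3°)) = -234.6 - j40.1 V
  V3 = 8.01·(cos(-48.4°) + j·sin(-48.4°)) = 5.318 - j5.99 V
  V4 = 5.88·(cos(57.3°) + j·sin(57.3°)) = 3.177 + j4.948 V
Step 2 — Sum components: V_total = -232.4 - j35 V.
Step 3 — Convert to polar: |V_total| = 235.1 V, ∠V_total = -171.4°.

V_total = 235.1∠-171.4° V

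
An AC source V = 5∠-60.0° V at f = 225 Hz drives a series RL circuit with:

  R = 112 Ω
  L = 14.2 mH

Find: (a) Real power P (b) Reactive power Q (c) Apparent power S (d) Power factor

Step 1 — Angular frequency: ω = 2π·f = 2π·225 = 1414 rad/s.
Step 2 — Component impedances:
  R: Z = R = 112 Ω
  L: Z = jωL = j·1414·0.0142 = 0 + j20.07 Ω
Step 3 — Series combination: Z_total = R + L = 112 + j20.07 Ω = 113.8∠10.2° Ω.
Step 4 — Source phasor: V = 5∠-60.0° V = 2.5 - j4.33 V.
Step 5 — Current: I = V / Z = 0.01491 - j0.04133 A = 0.04394∠-70.2° A.
Step 6 — Complex power: S = V·I* = 0.2163 + j0.03876 VA.
Step 7 — Real power: P = Re(S) = 0.2163 W.
Step 8 — Reactive power: Q = Im(S) = 0.03876 VAR.
Step 9 — Apparent power: |S| = 0.2197 VA.
Step 10 — Power factor: PF = P/|S| = 0.9843 (lagging).

(a) P = 0.2163 W  (b) Q = 0.03876 VAR  (c) S = 0.2197 VA  (d) PF = 0.9843 (lagging)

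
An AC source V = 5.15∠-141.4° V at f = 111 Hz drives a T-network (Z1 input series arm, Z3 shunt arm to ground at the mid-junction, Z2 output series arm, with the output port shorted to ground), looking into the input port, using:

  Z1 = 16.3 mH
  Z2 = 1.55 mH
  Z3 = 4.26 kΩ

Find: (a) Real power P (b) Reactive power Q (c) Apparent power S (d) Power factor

Step 1 — Angular frequency: ω = 2π·f = 2π·111 = 697.4 rad/s.
Step 2 — Component impedances:
  Z1: Z = jωL = j·697.4·0.0163 = 0 + j11.37 Ω
  Z2: Z = jωL = j·697.4·0.00155 = 0 + j1.081 Ω
  Z3: Z = R = 4260 Ω
Step 3 — With the output port shorted to ground, the output series arm Z2 runs from the junction to ground; the shunt arm Z3 also runs from the junction to ground. They appear in parallel: Z3 || Z2 = 0.0002743 + j1.081 Ω.
Step 4 — Series with input arm Z1: Z_in = Z1 + (Z3 || Z2) = 0.0002743 + j12.45 Ω = 12.45∠90.0° Ω.
Step 5 — Source phasor: V = 5.15∠-141.4° V = -4.025 - j3.213 V.
Step 6 — Current: I = V / Z = -0.2581 + j0.3233 A = 0.4137∠128.6° A.
Step 7 — Complex power: S = V·I* = 4.695e-05 + j2.13 VA.
Step 8 — Real power: P = Re(S) = 4.695e-05 W.
Step 9 — Reactive power: Q = Im(S) = 2.13 VAR.
Step 10 — Apparent power: |S| = 2.13 VA.
Step 11 — Power factor: PF = P/|S| = 2.204e-05 (lagging).

(a) P = 4.695e-05 W  (b) Q = 2.13 VAR  (c) S = 2.13 VA  (d) PF = 2.204e-05 (lagging)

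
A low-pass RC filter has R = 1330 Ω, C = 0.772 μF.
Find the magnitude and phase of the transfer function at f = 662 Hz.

Step 1 — Angular frequency: ω = 2π·662 = 4159 rad/s.
Step 2 — Transfer function: H(jω) = 1/(1 + jωRC).
Step 3 — Denominator: 1 + jωRC = 1 + j·4159·1330·7.72e-07 = 1 + j4.271.
Step 4 — H = 0.05198 - j0.222.
Step 5 — Magnitude: |H| = 0.228 (-12.8 dB); phase: φ = -76.8°.

|H| = 0.228 (-12.8 dB), φ = -76.8°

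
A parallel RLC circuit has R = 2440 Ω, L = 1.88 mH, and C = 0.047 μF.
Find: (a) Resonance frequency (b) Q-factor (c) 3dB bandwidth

Step 1 — Resonance: ω₀ = 1/√(LC) = 1/√(0.00188·4.7e-08) = 1.064e+05 rad/s.
Step 2 — f₀ = ω₀/(2π) = 1.693e+04 Hz.
Step 3 — Parallel Q: Q = R/(ω₀L) = 2440/(1.064e+05·0.00188) = 12.2.
Step 4 — Bandwidth: Δω = ω₀/Q = 8720 rad/s; BW = Δω/(2π) = 1388 Hz.

(a) f₀ = 1.693e+04 Hz  (b) Q = 12.2  (c) BW = 1388 Hz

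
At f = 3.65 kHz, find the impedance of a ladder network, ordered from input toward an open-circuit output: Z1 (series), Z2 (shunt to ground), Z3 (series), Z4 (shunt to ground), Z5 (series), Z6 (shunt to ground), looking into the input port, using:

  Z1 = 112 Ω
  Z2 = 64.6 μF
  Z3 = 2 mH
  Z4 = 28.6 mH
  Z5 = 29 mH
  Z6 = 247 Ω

Step 1 — Angular frequency: ω = 2π·f = 2π·3650 = 2.293e+04 rad/s.
Step 2 — Component impedances:
  Z1: Z = R = 112 Ω
  Z2: Z = 1/(jωC) = -j/(ω·C) = 0 - j0.675 Ω
  Z3: Z = jωL = j·2.293e+04·0.002 = 0 + j45.87 Ω
  Z4: Z = jωL = j·2.293e+04·0.0286 = 0 + j655.9 Ω
  Z5: Z = jωL = j·2.293e+04·0.029 = 0 + j665.1 Ω
  Z6: Z = R = 247 Ω
Step 3 — Ladder network (open output): work backward from the far end, alternating series and parallel combinations. Z_in = 112 - j0.6761 Ω = 112∠-0.3° Ω.

Z = 112 - j0.6761 Ω = 112∠-0.3° Ω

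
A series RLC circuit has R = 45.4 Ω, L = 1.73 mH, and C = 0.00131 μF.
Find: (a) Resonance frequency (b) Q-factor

Step 1 — Resonance condition Im(Z)=0 gives ω₀ = 1/√(LC).
Step 2 — ω₀ = 1/√(0.00173·1.31e-09) = 6.643e+05 rad/s.
Step 3 — f₀ = ω₀/(2π) = 1.057e+05 Hz.
Step 4 — Series Q: Q = ω₀L/R = 6.643e+05·0.00173/45.4 = 25.31.

(a) f₀ = 1.057e+05 Hz  (b) Q = 25.31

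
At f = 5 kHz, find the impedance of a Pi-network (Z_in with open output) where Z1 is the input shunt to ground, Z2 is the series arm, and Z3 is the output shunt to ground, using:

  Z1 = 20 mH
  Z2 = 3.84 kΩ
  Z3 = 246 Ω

Step 1 — Angular frequency: ω = 2π·f = 2π·5000 = 3.142e+04 rad/s.
Step 2 — Component impedances:
  Z1: Z = jωL = j·3.142e+04·0.02 = 0 + j628.3 Ω
  Z2: Z = R = 3840 Ω
  Z3: Z = R = 246 Ω
Step 3 — With open output, the series arm Z2 and the output shunt Z3 appear in series to ground: Z2 + Z3 = 4086 Ω.
Step 4 — Parallel with input shunt Z1: Z_in = Z1 || (Z2 + Z3) = 94.39 + j613.8 Ω = 621∠81.3° Ω.

Z = 94.39 + j613.8 Ω = 621∠81.3° Ω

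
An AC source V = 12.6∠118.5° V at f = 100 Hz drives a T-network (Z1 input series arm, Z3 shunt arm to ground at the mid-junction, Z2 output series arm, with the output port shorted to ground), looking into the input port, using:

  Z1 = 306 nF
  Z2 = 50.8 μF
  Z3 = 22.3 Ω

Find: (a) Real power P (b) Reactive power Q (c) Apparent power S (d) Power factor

Step 1 — Angular frequency: ω = 2π·f = 2π·100 = 628.3 rad/s.
Step 2 — Component impedances:
  Z1: Z = 1/(jωC) = -j/(ω·C) = 0 - j5201 Ω
  Z2: Z = 1/(jωC) = -j/(ω·C) = 0 - j31.33 Ω
  Z3: Z = R = 22.3 Ω
Step 3 — With the output port shorted to ground, the output series arm Z2 runs from the junction to ground; the shunt arm Z3 also runs from the junction to ground. They appear in parallel: Z3 || Z2 = 14.8 - j10.54 Ω.
Step 4 — Series with input arm Z1: Z_in = Z1 + (Z3 || Z2) = 14.8 - j5212 Ω = 5212∠-89.8° Ω.
Step 5 — Source phasor: V = 12.6∠118.5° V = -6.012 + j11.07 V.
Step 6 — Current: I = V / Z = -0.002128 - j0.001148 A = 0.002418∠-151.7° A.
Step 7 — Complex power: S = V·I* = 8.651e-05 - j0.03046 VA.
Step 8 — Real power: P = Re(S) = 8.651e-05 W.
Step 9 — Reactive power: Q = Im(S) = -0.03046 VAR.
Step 10 — Apparent power: |S| = 0.03046 VA.
Step 11 — Power factor: PF = P/|S| = 0.00284 (leading).

(a) P = 8.651e-05 W  (b) Q = -0.03046 VAR  (c) S = 0.03046 VA  (d) PF = 0.00284 (leading)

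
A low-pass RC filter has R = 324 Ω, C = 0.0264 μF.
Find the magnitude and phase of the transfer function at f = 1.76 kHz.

Step 1 — Angular frequency: ω = 2π·1760 = 1.106e+04 rad/s.
Step 2 — Transfer function: H(jω) = 1/(1 + jωRC).
Step 3 — Denominator: 1 + jωRC = 1 + j·1.106e+04·324·2.64e-08 = 1 + j0.09459.
Step 4 — H = 0.9911 - j0.09375.
Step 5 — Magnitude: |H| = 0.9956 (-0.0 dB); phase: φ = -5.4°.

|H| = 0.9956 (-0.0 dB), φ = -5.4°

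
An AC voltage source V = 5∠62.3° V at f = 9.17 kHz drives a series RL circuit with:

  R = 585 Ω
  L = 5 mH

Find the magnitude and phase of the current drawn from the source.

Step 1 — Angular frequency: ω = 2π·f = 2π·9170 = 5.762e+04 rad/s.
Step 2 — Component impedances:
  R: Z = R = 585 Ω
  L: Z = jωL = j·5.762e+04·0.005 = 0 + j288.1 Ω
Step 3 — Series combination: Z_total = R + L = 585 + j288.1 Ω = 652.1∠26.2° Ω.
Step 4 — Source phasor: V = 5∠62.3° V = 2.324 + j4.427 V.
Step 5 — Ohm's law: I = V / Z_total = (2.324 + j4.427) / (585 + j288.1) = 0.006197 + j0.004516 A.
Step 6 — Convert to polar: |I| = 0.007668 A, ∠I = 36.1°.

I = 0.007668∠36.1° A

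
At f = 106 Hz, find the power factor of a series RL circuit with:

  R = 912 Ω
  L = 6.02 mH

Step 1 — Angular frequency: ω = 2π·f = 2π·106 = 666 rad/s.
Step 2 — Component impedances:
  R: Z = R = 912 Ω
  L: Z = jωL = j·666·0.00602 = 0 + j4.009 Ω
Step 3 — Series combination: Z_total = R + L = 912 + j4.009 Ω = 912∠0.3° Ω.
Step 4 — Power factor: PF = cos(φ) = Re(Z)/|Z| = 912/912 = 1.
Step 5 — Type: Im(Z) = 4.009 ⇒ lagging (phase φ = 0.3°).

PF = 1 (lagging, φ = 0.3°)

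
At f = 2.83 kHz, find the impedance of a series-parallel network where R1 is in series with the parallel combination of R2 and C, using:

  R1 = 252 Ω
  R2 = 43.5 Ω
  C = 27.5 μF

Step 1 — Angular frequency: ω = 2π·f = 2π·2830 = 1.778e+04 rad/s.
Step 2 — Component impedances:
  R1: Z = R = 252 Ω
  R2: Z = R = 43.5 Ω
  C: Z = 1/(jωC) = -j/(ω·C) = 0 - j2.045 Ω
Step 3 — Parallel branch: R2 || C = 1/(1/R2 + 1/C) = 0.09593 - j2.041 Ω.
Step 4 — Series with R1: Z_total = R1 + (R2 || C) = 252.1 - j2.041 Ω = 252.1∠-0.5° Ω.

Z = 252.1 - j2.041 Ω = 252.1∠-0.5° Ω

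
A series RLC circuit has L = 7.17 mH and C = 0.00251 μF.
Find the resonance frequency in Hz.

Step 1 — Resonance condition Im(Z)=0 gives ω₀ = 1/√(LC).
Step 2 — ω₀ = 1/√(0.00717·2.51e-09) = 2.357e+05 rad/s.
Step 3 — f₀ = ω₀/(2π) = 3.752e+04 Hz.

f₀ = 3.752e+04 Hz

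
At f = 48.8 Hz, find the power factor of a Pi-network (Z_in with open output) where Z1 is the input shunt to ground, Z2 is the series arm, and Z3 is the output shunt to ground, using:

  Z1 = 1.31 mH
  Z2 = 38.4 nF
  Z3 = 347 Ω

Step 1 — Angular frequency: ω = 2π·f = 2π·48.8 = 306.6 rad/s.
Step 2 — Component impedances:
  Z1: Z = jωL = j·306.6·0.00131 = 0 + j0.4017 Ω
  Z2: Z = 1/(jωC) = -j/(ω·C) = 0 - j8.493e+04 Ω
  Z3: Z = R = 347 Ω
Step 3 — With open output, the series arm Z2 and the output shunt Z3 appear in series to ground: Z2 + Z3 = 347 - j8.493e+04 Ω.
Step 4 — Parallel with input shunt Z1: Z_in = Z1 || (Z2 + Z3) = 7.761e-09 + j0.4017 Ω = 0.4017∠90.0° Ω.
Step 5 — Power factor: PF = cos(φ) = Re(Z)/|Z| = 7.761e-09/0.4017 = 1.932e-08.
Step 6 — Type: Im(Z) = 0.4017 ⇒ lagging (phase φ = 90.0°).

PF = 1.932e-08 (lagging, φ = 90.0°)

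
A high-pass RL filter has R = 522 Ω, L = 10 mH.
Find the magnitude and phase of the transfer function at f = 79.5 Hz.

Step 1 — Angular frequency: ω = 2π·79.5 = 499.5 rad/s.
Step 2 — Transfer function: H(jω) = jωL/(R + jωL).
Step 3 — Numerator jωL = j·4.995; denominator R + jωL = 522 + j4.995.
Step 4 — H = 9.156e-05 + j0.009568.
Step 5 — Magnitude: |H| = 0.009569 (-40.4 dB); phase: φ = 89.5°.

|H| = 0.009569 (-40.4 dB), φ = 89.5°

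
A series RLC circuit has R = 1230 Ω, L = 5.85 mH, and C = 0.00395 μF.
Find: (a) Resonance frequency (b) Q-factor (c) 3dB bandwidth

Step 1 — Resonance: ω₀ = 1/√(LC) = 1/√(0.00585·3.95e-09) = 2.08e+05 rad/s.
Step 2 — f₀ = ω₀/(2π) = 3.311e+04 Hz.
Step 3 — Series Q: Q = ω₀L/R = 2.08e+05·0.00585/1230 = 0.9894.
Step 4 — Bandwidth: Δω = ω₀/Q = 2.103e+05 rad/s; BW = Δω/(2π) = 3.346e+04 Hz.

(a) f₀ = 3.311e+04 Hz  (b) Q = 0.9894  (c) BW = 3.346e+04 Hz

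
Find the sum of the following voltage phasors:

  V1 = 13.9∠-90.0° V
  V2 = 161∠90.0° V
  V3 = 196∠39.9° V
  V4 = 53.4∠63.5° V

Step 1 — Convert each phasor to rectangular form:
  V1 = 13.9·(cos(-90.0°) + j·sin(-90.0°)) = 0 - j13.9 V
  V2 = 161·(cos(90.0°) + j·sin(90.0°)) = 0 + j161 V
  V3 = 196·(cos(39.9°) + j·sin(39.9°)) = 150.4 + j125.7 V
  V4 = 53.4·(cos(63.5°) + j·sin(63.5°)) = 23.83 + j47.79 V
Step 2 — Sum components: V_total = 174.2 + j320.6 V.
Step 3 — Convert to polar: |V_total| = 364.9 V, ∠V_total = 61.5°.

V_total = 364.9∠61.5° V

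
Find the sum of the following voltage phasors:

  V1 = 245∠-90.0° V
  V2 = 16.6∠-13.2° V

Step 1 — Convert each phasor to rectangular form:
  V1 = 245·(cos(-90.0°) + j·sin(-90.0°)) = 0 - j245 V
  V2 = 16.6·(cos(-13.2°) + j·sin(-13.2°)) = 16.16 - j3.791 V
Step 2 — Sum components: V_total = 16.16 - j248.8 V.
Step 3 — Convert to polar: |V_total| = 249.3 V, ∠V_total = -86.3°.

V_total = 249.3∠-86.3° V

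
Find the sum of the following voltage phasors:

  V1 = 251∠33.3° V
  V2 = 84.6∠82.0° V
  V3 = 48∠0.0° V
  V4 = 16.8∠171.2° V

Step 1 — Convert each phasor to rectangular form:
  V1 = 251·(cos(33.3°) + j·sin(33.3°)) = 209.8 + j137.8 V
  V2 = 84.6·(cos(82.0°) + j·sin(82.0°)) = 11.77 + j83.78 V
  V3 = 48·(cos(0.0°) + j·sin(0.0°)) = 48 V
  V4 = 16.8·(cos(171.2°) + j·sin(171.2°)) = -16.6 + j2.57 V
Step 2 — Sum components: V_total = 253 + j224.2 V.
Step 3 — Convert to polar: |V_total| = 338 V, ∠V_total = 41.5°.

V_total = 338∠41.5° V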